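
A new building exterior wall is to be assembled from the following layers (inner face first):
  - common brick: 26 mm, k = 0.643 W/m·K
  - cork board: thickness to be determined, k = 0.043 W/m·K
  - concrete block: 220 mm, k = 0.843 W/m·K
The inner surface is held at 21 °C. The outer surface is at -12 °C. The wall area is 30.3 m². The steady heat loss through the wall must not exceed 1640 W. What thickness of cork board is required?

L ≈ 13.3 mm

Model the wall as resistances in series:
R_common brick = L/(kA) = 0.026/(0.643×30.3) = 0.001335 K/W
R_concrete block = L/(kA) = 0.22/(0.843×30.3) = 0.008613 K/W
Sum of the known resistances R_other = 0.009947 K/W
Required total resistance R_tot = ΔT/Q_allow = 33/1640 = 0.02012 K/W
R_cork board = R_tot − R_other = 0.01017 K/W
L = R·k·A = 0.01017×0.043×30.3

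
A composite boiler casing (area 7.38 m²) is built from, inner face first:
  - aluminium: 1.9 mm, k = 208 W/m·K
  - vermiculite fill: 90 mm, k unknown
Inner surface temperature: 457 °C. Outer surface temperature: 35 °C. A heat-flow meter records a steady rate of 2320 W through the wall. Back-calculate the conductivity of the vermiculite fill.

Treating each layer as a thermal resistance in series:
R_aluminium = L/(kA) = 0.0019/(208×7.38) = 1.238×10^-6 K/W
Sum of known resistances R_other = 1.238×10^-6 K/W
Total R = ΔT/Q = 422/2320 = 0.1819 K/W
R_vermiculite fill = R_total − R_other = 0.1819 K/W
k = L/(R·A) = 0.09/(0.1819×7.38)

k ≈ 0.067 W/(m·K)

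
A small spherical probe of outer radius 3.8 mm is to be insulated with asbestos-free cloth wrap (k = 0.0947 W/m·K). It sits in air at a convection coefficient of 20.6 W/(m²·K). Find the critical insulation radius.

For a sphere r_cr = 2k/h = 2×0.0947/20.6
r_cr = 9.19 mm; since the bare radius (3.8 mm) is below r_cr, adding a thin layer of insulation will *increase* heat loss.

r_cr ≈ 9.19 mm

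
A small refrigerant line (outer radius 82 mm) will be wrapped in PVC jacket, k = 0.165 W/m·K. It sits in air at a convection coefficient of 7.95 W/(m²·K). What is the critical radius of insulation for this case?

r_cr ≈ 20.8 mm

For a cylinder r_cr = k/h = 0.165/7.95
r_cr = 20.8 mm; since the bare radius (82 mm) is above r_cr, any added insulation will reduce heat loss.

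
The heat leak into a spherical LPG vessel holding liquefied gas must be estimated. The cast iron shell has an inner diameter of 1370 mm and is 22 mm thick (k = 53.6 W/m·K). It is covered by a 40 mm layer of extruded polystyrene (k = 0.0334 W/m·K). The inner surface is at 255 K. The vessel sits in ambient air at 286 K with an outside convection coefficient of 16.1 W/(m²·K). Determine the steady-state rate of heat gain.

For a spherical shell R = (1/r₁ − 1/r₂)/(4πk); film R = 1/(h·4πr²). In series:
R_cast iron shell = (1/0.685 − 1/0.707)/(4π×53.6) = 6.744×10^-5 K/W
R_extruded polystyrene = (1/0.707 − 1/0.747)/(4π×0.0334) = 0.1805 K/W
R_outer film = 1/(h·4πr_o²) = 1/(16.1×4π×0.747²) = 0.008858 K/W
R_total = 0.1894 K/W
Q = ΔT/R_total = 31/0.1894

Q ≈ 164 W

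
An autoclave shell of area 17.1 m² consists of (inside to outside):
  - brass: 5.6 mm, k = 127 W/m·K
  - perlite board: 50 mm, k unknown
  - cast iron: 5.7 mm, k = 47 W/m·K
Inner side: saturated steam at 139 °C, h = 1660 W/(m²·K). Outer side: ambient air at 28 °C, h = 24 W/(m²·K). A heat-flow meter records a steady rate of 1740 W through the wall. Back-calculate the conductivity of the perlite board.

k ≈ 0.0477 W/(m·K)

Treating each layer as a thermal resistance in series:
R_inner film = 1/(h_i·A) = 1/(1660×17.1) = 3.523×10^-5 K/W
R_brass = L/(kA) = 0.0056/(127×17.1) = 2.579×10^-6 K/W
R_cast iron = L/(kA) = 0.0057/(47×17.1) = 7.092×10^-6 K/W
R_outer film = 1/(h_o·A) = 1/(24×17.1) = 0.002437 K/W
Sum of known resistances R_other = 0.002482 K/W
Total R = ΔT/Q = 111/1740 = 0.06379 K/W
R_perlite board = R_total − R_other = 0.06131 K/W
k = L/(R·A) = 0.05/(0.06131×17.1)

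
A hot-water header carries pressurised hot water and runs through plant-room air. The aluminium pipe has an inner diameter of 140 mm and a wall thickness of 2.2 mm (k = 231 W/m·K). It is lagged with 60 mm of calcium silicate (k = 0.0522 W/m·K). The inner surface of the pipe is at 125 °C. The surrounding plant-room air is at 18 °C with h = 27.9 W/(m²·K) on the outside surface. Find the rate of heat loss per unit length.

Treating each annulus and film as a series resistance:
R_aluminium pipe wall = ln(72.2/70)/(2π×231×1) = 2.132×10^-5 K/W
R_calcium silicate = ln(132.2/72.2)/(2π×0.0522×1) = 1.844 K/W
R_outer film = 1/(h_o·2πr_oL) = 1/(27.9×2π×0.1322×1) = 0.04315 K/W
R_total = 1.887 K/W
Q = ΔT/R_total = 107/1.887

q′ ≈ 56.7 W/m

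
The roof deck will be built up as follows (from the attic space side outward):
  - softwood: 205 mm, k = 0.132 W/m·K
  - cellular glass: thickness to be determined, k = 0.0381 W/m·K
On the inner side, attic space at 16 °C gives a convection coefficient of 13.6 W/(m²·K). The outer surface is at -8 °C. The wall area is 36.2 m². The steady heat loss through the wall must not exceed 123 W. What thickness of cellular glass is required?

Thermal resistances in series:
R_inner film = 1/(h_i·A) = 1/(13.6×36.2) = 0.002031 K/W
R_softwood = L/(kA) = 0.205/(0.132×36.2) = 0.0429 K/W
Sum of the known resistances R_other = 0.04493 K/W
Required total resistance R_tot = ΔT/Q_allow = 24/123 = 0.1951 K/W
R_cellular glass = R_tot − R_other = 0.1502 K/W
L = R·k·A = 0.1502×0.0381×36.2

L ≈ 207 mm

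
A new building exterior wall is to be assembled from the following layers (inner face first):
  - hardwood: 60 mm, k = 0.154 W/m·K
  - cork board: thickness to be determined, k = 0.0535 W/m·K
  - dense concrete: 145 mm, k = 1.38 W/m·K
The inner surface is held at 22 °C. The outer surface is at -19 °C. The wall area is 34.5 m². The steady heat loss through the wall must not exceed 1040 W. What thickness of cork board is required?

L ≈ 46.3 mm

Treating each layer as a thermal resistance in series:
R_hardwood = L/(kA) = 0.06/(0.154×34.5) = 0.01129 K/W
R_dense concrete = L/(kA) = 0.145/(1.38×34.5) = 0.003046 K/W
Sum of the known resistances R_other = 0.01434 K/W
Required total resistance R_tot = ΔT/Q_allow = 41/1040 = 0.03942 K/W
R_cork board = R_tot − R_other = 0.02508 K/W
L = R·k·A = 0.02508×0.0535×34.5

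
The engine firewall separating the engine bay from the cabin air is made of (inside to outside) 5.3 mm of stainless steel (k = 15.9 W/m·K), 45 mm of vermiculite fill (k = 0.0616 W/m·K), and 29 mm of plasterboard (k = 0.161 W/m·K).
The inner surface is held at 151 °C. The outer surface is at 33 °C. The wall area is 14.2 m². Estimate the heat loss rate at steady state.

Q ≈ 1840 W

Using the resistance-network approach (series):
R_stainless steel = L/(kA) = 0.0053/(15.9×14.2) = 2.347×10^-5 K/W
R_vermiculite fill = L/(kA) = 0.045/(0.0616×14.2) = 0.05145 K/W
R_plasterboard = L/(kA) = 0.029/(0.161×14.2) = 0.01268 K/W
R_total = 0.06415 K/W
Q = ΔT / R_total = 118 / 0.06415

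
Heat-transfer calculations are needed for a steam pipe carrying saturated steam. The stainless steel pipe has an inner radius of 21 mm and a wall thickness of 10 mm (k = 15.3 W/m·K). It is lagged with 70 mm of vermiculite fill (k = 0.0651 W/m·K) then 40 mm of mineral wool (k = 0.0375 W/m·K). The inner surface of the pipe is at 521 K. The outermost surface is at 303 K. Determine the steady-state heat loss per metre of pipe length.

q′ ≈ 50.6 W/m

For a radial system each layer contributes R = ln(r_out/r_in)/(2πkL); films add R = 1/(hA).
R_stainless steel pipe wall = ln(31/21)/(2π×15.3×1) = 0.004051 K/W
R_vermiculite fill = ln(101/31)/(2π×0.0651×1) = 2.888 K/W
R_mineral wool = ln(141/101)/(2π×0.0375×1) = 1.416 K/W
R_total = 4.308 K/W
Q = ΔT/R_total = 218/4.308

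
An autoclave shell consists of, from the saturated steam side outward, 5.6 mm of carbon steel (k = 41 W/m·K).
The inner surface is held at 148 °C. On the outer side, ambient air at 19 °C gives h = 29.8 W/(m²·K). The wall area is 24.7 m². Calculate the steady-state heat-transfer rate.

Treating each layer as a thermal resistance in series:
R_carbon steel = L/(kA) = 0.0056/(41×24.7) = 5.53×10^-6 K/W
R_outer film = 1/(h_o·A) = 1/(29.8×24.7) = 0.001359 K/W
R_total = 0.001364 K/W
Q = ΔT / R_total = 129 / 0.001364

Q ≈ 94600 W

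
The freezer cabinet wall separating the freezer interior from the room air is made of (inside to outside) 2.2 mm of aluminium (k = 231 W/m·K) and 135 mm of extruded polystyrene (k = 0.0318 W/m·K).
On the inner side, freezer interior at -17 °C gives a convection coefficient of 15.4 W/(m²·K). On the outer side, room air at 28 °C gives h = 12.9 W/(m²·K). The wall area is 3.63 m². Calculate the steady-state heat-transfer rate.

Q ≈ 37.2 W

Treating each layer as a thermal resistance in series:
R_inner film = 1/(h_i·A) = 1/(15.4×3.63) = 0.01789 K/W
R_aluminium = L/(kA) = 0.0022/(231×3.63) = 2.624×10^-6 K/W
R_extruded polystyrene = L/(kA) = 0.135/(0.0318×3.63) = 1.169 K/W
R_outer film = 1/(h_o·A) = 1/(12.9×3.63) = 0.02136 K/W
R_total = 1.209 K/W
Q = ΔT / R_total = 45 / 1.209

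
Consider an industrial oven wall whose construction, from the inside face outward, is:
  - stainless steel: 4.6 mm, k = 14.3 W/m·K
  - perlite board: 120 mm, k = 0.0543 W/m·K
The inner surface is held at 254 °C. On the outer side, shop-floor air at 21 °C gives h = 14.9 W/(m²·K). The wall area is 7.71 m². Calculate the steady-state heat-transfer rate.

Treating each layer as a thermal resistance in series:
R_stainless steel = L/(kA) = 0.0046/(14.3×7.71) = 4.172×10^-5 K/W
R_perlite board = L/(kA) = 0.12/(0.0543×7.71) = 0.2866 K/W
R_outer film = 1/(h_o·A) = 1/(14.9×7.71) = 0.008705 K/W
R_total = 0.2954 K/W
Q = ΔT / R_total = 233 / 0.2954

Q ≈ 789 W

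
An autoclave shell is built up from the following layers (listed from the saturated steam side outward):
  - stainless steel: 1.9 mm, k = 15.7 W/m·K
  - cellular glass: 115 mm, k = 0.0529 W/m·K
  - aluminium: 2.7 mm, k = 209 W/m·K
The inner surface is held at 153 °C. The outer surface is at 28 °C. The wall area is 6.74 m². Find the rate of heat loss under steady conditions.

Model the wall as resistances in series:
R_stainless steel = L/(kA) = 0.0019/(15.7×6.74) = 1.796×10^-5 K/W
R_cellular glass = L/(kA) = 0.115/(0.0529×6.74) = 0.3225 K/W
R_aluminium = L/(kA) = 0.0027/(209×6.74) = 1.917×10^-6 K/W
R_total = 0.3226 K/W
Q = ΔT / R_total = 125 / 0.3226

Q ≈ 388 W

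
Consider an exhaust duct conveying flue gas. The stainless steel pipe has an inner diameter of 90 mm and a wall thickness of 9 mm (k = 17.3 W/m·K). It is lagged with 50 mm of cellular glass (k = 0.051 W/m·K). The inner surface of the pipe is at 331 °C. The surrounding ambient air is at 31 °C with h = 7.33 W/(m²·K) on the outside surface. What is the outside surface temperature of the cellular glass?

T ≈ 58.8 °C

For a radial system each layer contributes R = ln(r_out/r_in)/(2πkL); films add R = 1/(hA).
R_stainless steel pipe wall = ln(54/45)/(2π×17.3×1) = 0.001677 K/W
R_cellular glass = ln(104/54)/(2π×0.051×1) = 2.045 K/W
R_outer film = 1/(h_o·2πr_oL) = 1/(7.33×2π×0.104×1) = 0.2088 K/W
R_total = 2.256 K/W
Q = ΔT/R_total = 300/2.256
Q = 133 W/m
T_interface = T_inner − Q·ΣR(inner→interface) = 331 − 133×2.047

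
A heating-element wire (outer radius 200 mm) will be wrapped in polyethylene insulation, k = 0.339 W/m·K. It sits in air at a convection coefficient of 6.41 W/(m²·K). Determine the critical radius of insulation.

For a cylinder r_cr = k/h = 0.339/6.41
r_cr = 52.9 mm; since the bare radius (200 mm) is above r_cr, any added insulation will reduce heat loss.

r_cr ≈ 52.9 mm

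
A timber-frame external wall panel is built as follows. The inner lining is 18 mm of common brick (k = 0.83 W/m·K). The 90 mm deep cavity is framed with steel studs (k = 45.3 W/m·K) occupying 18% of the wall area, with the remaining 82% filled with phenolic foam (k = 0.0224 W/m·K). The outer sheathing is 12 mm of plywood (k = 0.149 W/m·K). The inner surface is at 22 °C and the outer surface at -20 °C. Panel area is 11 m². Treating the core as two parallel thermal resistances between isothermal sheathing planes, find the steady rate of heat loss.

Sheathing layers in series; stud and cavity paths in parallel between them.
R_inner = 0.018/(0.83×11) = 0.001972 K/W
R_stud  = 0.09/(45.3×0.18×11) = 0.001003 K/W
R_cav   = 0.09/(0.0224×0.82×11) = 0.4454 K/W
1/R_core = 1/R_stud + 1/R_cav → R_core = 0.001001 K/W
R_outer = 0.012/(0.149×11) = 0.007322 K/W
R_total = 0.01029 K/W
Q = ΔT/R_total = 42/0.01029

Q ≈ 4080 W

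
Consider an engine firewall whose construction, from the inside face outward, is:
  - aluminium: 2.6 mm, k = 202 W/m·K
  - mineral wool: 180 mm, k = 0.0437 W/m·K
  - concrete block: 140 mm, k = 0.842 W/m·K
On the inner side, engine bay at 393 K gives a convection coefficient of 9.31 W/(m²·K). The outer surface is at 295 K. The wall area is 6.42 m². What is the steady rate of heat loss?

Thermal resistances in series:
R_inner film = 1/(h_i·A) = 1/(9.31×6.42) = 0.01673 K/W
R_aluminium = L/(kA) = 0.0026/(202×6.42) = 2.005×10^-6 K/W
R_mineral wool = L/(kA) = 0.18/(0.0437×6.42) = 0.6416 K/W
R_concrete block = L/(kA) = 0.14/(0.842×6.42) = 0.0259 K/W
R_total = 0.6842 K/W
Q = ΔT / R_total = 98 / 0.6842

Q ≈ 143 W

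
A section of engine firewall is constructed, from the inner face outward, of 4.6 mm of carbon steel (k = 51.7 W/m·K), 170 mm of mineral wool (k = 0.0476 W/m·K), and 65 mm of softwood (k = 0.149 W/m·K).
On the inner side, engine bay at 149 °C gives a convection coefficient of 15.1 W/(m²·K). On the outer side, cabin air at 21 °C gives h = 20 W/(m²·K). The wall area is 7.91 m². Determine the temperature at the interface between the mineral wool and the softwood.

Model the wall as resistances in series:
R_inner film = 1/(h_i·A) = 1/(15.1×7.91) = 0.008372 K/W
R_carbon steel = L/(kA) = 0.0046/(51.7×7.91) = 1.125×10^-5 K/W
R_mineral wool = L/(kA) = 0.17/(0.0476×7.91) = 0.4515 K/W
R_softwood = L/(kA) = 0.065/(0.149×7.91) = 0.05515 K/W
R_outer film = 1/(h_o·A) = 1/(20×7.91) = 0.006321 K/W
R_total = 0.5214 K/W;  Q = ΔT/R_total = 128/0.5214 = 245.5 W
T_interface = T_inner − Q·ΣR(inner→interface) = 149 − 246×0.4599

T ≈ 36.1 °C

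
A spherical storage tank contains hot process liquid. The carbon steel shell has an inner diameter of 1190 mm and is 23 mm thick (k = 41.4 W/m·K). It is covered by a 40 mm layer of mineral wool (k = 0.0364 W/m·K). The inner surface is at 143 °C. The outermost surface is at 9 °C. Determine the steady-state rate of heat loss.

For a spherical shell R = (1/r₁ − 1/r₂)/(4πk); film R = 1/(h·4πr²). In series:
R_carbon steel shell = (1/0.595 − 1/0.618)/(4π×41.4) = 1.202×10^-4 K/W
R_mineral wool = (1/0.618 − 1/0.658)/(4π×0.0364) = 0.215 K/W
R_total = 0.2152 K/W
Q = ΔT/R_total = 134/0.2152

Q ≈ 623 W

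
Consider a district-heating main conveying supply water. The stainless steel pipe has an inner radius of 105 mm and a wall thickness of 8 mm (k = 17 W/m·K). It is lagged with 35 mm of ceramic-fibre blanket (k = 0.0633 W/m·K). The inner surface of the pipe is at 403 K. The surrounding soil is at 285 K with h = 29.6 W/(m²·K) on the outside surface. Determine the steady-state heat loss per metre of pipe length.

For a radial system each layer contributes R = ln(r_out/r_in)/(2πkL); films add R = 1/(hA).
R_stainless steel pipe wall = ln(113/105)/(2π×17×1) = 6.874×10^-4 K/W
R_ceramic-fibre blanket = ln(148/113)/(2π×0.0633×1) = 0.6784 K/W
R_outer film = 1/(h_o·2πr_oL) = 1/(29.6×2π×0.148×1) = 0.03633 K/W
R_total = 0.7154 K/W
Q = ΔT/R_total = 118/0.7154

q′ ≈ 165 W/m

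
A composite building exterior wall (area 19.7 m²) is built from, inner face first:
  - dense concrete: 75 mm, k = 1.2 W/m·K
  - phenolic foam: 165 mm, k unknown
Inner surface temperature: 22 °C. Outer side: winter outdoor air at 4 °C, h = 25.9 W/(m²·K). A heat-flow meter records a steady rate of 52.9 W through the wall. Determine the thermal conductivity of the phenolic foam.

k ≈ 0.025 W/(m·K)

Thermal resistances in series:
R_dense concrete = L/(kA) = 0.075/(1.2×19.7) = 0.003173 K/W
R_outer film = 1/(h_o·A) = 1/(25.9×19.7) = 0.00196 K/W
Sum of known resistances R_other = 0.005132 K/W
Total R = ΔT/Q = 18/52.9 = 0.3403 K/W
R_phenolic foam = R_total − R_other = 0.3351 K/W
k = L/(R·A) = 0.165/(0.3351×19.7)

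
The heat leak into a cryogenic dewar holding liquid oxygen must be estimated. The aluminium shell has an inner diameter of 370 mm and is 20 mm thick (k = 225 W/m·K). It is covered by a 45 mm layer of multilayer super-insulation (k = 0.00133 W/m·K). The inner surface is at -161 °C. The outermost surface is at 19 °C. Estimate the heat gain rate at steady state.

Q ≈ 3.43 W

Spherical conduction: R = (1/r_in − 1/r_out)/(4πk) per layer; series-sum.
R_aluminium shell = (1/0.185 − 1/0.205)/(4π×225) = 1.865×10^-4 K/W
R_multilayer super-insulation = (1/0.205 − 1/0.25)/(4π×0.00133) = 52.54 K/W
R_total = 52.54 K/W
Q = ΔT/R_total = 180/52.54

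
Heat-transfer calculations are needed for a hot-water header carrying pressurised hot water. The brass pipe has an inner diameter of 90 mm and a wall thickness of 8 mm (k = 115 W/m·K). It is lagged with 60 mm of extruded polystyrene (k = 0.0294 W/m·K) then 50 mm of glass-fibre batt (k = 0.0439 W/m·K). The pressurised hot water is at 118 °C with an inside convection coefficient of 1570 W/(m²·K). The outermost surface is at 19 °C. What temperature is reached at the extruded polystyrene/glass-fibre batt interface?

T ≈ 43.2 °C

Cylindrical conduction, so R = ln(r₂/r₁)/(2πkL) per layer, in series:
R_inner film = 1/(h_i·2πr₁L) = 1/(1570×2π×0.045×1) = 0.002253 K/W
R_brass pipe wall = ln(53/45)/(2π×115×1) = 2.265×10^-4 K/W
R_extruded polystyrene = ln(113/53)/(2π×0.0294×1) = 4.098 K/W
R_glass-fibre batt = ln(163/113)/(2π×0.0439×1) = 1.328 K/W
R_total = 5.429 K/W
Q = ΔT/R_total = 99/5.429
Q = 18.2 W/m
T_interface = T_inner − Q·ΣR(inner→interface) = 118 − 18.2×4.101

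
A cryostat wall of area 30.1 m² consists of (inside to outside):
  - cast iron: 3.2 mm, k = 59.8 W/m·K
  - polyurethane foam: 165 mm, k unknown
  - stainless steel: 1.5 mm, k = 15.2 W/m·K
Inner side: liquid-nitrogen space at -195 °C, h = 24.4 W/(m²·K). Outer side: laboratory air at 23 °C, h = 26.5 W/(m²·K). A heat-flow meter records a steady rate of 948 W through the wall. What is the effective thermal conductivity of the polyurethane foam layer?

Treating each layer as a thermal resistance in series:
R_inner film = 1/(h_i·A) = 1/(24.4×30.1) = 0.001362 K/W
R_cast iron = L/(kA) = 0.0032/(59.8×30.1) = 1.778×10^-6 K/W
R_stainless steel = L/(kA) = 0.0015/(15.2×30.1) = 3.279×10^-6 K/W
R_outer film = 1/(h_o·A) = 1/(26.5×30.1) = 0.001254 K/W
Sum of known resistances R_other = 0.00262 K/W
Total R = ΔT/Q = 218/948 = 0.23 K/W
R_polyurethane foam = R_total − R_other = 0.2273 K/W
k = L/(R·A) = 0.165/(0.2273×30.1)

k ≈ 0.0241 W/(m·K)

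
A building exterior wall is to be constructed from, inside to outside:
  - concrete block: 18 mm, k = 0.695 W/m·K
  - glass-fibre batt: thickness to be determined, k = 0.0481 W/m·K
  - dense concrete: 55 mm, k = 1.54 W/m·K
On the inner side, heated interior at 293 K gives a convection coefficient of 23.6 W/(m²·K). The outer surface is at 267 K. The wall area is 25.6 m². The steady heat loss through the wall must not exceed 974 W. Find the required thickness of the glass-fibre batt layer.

L ≈ 27.9 mm

Model the wall as resistances in series:
R_inner film = 1/(h_i·A) = 1/(23.6×25.6) = 0.001655 K/W
R_concrete block = L/(kA) = 0.018/(0.695×25.6) = 0.001012 K/W
R_dense concrete = L/(kA) = 0.055/(1.54×25.6) = 0.001395 K/W
Sum of the known resistances R_other = 0.004062 K/W
Required total resistance R_tot = ΔT/Q_allow = 26/974 = 0.02669 K/W
R_glass-fibre batt = R_tot − R_other = 0.02263 K/W
L = R·k·A = 0.02263×0.0481×25.6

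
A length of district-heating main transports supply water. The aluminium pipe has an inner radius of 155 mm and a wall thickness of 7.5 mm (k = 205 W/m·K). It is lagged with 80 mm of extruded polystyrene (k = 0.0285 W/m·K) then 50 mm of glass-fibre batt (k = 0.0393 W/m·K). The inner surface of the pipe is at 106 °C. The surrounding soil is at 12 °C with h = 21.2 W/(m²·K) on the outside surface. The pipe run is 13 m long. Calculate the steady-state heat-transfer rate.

Radial resistances (cylindrical: R_cond = ln(r_o/r_i)/(2πkL), R_conv = 1/(h·2πrL)):
R_aluminium pipe wall = ln(162.5/155)/(2π×205×13) = 2.822×10^-6 K/W
R_extruded polystyrene = ln(242.5/162.5)/(2π×0.0285×13) = 0.172 K/W
R_glass-fibre batt = ln(292.5/242.5)/(2π×0.0393×13) = 0.0584 K/W
R_outer film = 1/(h_o·2πr_oL) = 1/(21.2×2π×0.2925×13) = 0.001974 K/W
R_total = 0.2323 K/W
Q = ΔT/R_total = 94/0.2323

Q ≈ 405 W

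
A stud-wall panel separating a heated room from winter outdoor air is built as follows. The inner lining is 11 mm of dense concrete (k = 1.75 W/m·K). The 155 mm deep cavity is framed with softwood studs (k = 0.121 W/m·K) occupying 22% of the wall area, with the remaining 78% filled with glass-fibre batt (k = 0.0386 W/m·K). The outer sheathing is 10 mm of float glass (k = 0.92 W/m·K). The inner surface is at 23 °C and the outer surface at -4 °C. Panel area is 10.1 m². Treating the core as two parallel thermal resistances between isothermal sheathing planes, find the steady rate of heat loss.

Q ≈ 99.2 W

Sheathing layers in series; stud and cavity paths in parallel between them.
R_inner = 0.011/(1.75×10.1) = 6.223×10^-4 K/W
R_stud  = 0.155/(0.121×0.22×10.1) = 0.5765 K/W
R_cav   = 0.155/(0.0386×0.78×10.1) = 0.5097 K/W
1/R_core = 1/R_stud + 1/R_cav → R_core = 0.2705 K/W
R_outer = 0.01/(0.92×10.1) = 0.001076 K/W
R_total = 0.2722 K/W
Q = ΔT/R_total = 27/0.2722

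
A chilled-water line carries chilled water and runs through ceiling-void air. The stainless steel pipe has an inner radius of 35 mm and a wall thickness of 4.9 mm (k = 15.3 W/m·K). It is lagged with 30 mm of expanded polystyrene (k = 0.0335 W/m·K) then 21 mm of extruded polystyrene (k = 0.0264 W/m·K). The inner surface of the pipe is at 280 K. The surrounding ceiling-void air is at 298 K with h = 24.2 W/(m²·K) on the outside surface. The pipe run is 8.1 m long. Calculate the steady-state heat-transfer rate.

Q ≈ 33.7 W

Per-layer cylindrical resistances, series-summed:
R_stainless steel pipe wall = ln(39.9/35)/(2π×15.3×8.1) = 1.683×10^-4 K/W
R_expanded polystyrene = ln(69.9/39.9)/(2π×0.0335×8.1) = 0.3289 K/W
R_extruded polystyrene = ln(90.9/69.9)/(2π×0.0264×8.1) = 0.1955 K/W
R_outer film = 1/(h_o·2πr_oL) = 1/(24.2×2π×0.0909×8.1) = 0.008932 K/W
R_total = 0.5335 K/W
Q = ΔT/R_total = 18/0.5335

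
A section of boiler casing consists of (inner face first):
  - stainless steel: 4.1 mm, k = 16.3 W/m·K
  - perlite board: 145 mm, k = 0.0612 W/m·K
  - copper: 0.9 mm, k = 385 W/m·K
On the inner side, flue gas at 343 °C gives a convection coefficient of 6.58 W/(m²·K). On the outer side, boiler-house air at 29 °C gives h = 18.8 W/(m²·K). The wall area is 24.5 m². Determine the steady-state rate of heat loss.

Q ≈ 2990 W

Using the resistance-network approach (series):
R_inner film = 1/(h_i·A) = 1/(6.58×24.5) = 0.006203 K/W
R_stainless steel = L/(kA) = 0.0041/(16.3×24.5) = 1.027×10^-5 K/W
R_perlite board = L/(kA) = 0.145/(0.0612×24.5) = 0.09671 K/W
R_copper = L/(kA) = 0.0009/(385×24.5) = 9.541×10^-8 K/W
R_outer film = 1/(h_o·A) = 1/(18.8×24.5) = 0.002171 K/W
R_total = 0.1051 K/W
Q = ΔT / R_total = 314 / 0.1051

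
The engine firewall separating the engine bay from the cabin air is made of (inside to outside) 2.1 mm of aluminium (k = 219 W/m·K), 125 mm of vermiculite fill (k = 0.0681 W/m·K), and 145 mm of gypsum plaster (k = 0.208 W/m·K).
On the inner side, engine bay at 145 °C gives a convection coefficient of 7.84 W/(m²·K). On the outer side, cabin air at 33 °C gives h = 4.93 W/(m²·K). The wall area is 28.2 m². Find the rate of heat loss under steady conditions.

Q ≈ 1100 W

Series thermal resistances:
R_inner film = 1/(h_i·A) = 1/(7.84×28.2) = 0.004523 K/W
R_aluminium = L/(kA) = 0.0021/(219×28.2) = 3.4×10^-7 K/W
R_vermiculite fill = L/(kA) = 0.125/(0.0681×28.2) = 0.06509 K/W
R_gypsum plaster = L/(kA) = 0.145/(0.208×28.2) = 0.02472 K/W
R_outer film = 1/(h_o·A) = 1/(4.93×28.2) = 0.007193 K/W
R_total = 0.1015 K/W
Q = ΔT / R_total = 112 / 0.1015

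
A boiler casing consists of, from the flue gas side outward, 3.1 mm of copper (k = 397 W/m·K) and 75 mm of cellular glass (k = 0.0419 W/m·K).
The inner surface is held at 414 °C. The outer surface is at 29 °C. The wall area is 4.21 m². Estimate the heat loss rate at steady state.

Thermal resistances in series:
R_copper = L/(kA) = 0.0031/(397×4.21) = 1.855×10^-6 K/W
R_cellular glass = L/(kA) = 0.075/(0.0419×4.21) = 0.4252 K/W
R_total = 0.4252 K/W
Q = ΔT / R_total = 385 / 0.4252

Q ≈ 906 W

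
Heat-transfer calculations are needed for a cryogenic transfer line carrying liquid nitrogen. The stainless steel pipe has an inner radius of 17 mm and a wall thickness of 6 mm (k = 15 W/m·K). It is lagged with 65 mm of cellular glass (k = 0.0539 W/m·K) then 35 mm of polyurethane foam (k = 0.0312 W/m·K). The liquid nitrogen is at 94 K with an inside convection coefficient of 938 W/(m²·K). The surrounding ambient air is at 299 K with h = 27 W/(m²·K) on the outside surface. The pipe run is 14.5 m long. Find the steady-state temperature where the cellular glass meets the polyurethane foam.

T ≈ 236 K

Cylindrical conduction, so R = ln(r₂/r₁)/(2πkL) per layer, in series:
R_inner film = 1/(h_i·2πr₁L) = 1/(938×2π×0.017×14.5) = 6.883×10^-4 K/W
R_stainless steel pipe wall = ln(23/17)/(2π×15×14.5) = 2.212×10^-4 K/W
R_cellular glass = ln(88/23)/(2π×0.0539×14.5) = 0.2733 K/W
R_polyurethane foam = ln(123/88)/(2π×0.0312×14.5) = 0.1178 K/W
R_outer film = 1/(h_o·2πr_oL) = 1/(27×2π×0.123×14.5) = 0.003305 K/W
R_total = 0.3953 K/W
Q = ΔT/R_total = 205/0.3953
Q = 519 W
T_interface = T_inner + Q·ΣR(inner→interface) = 94 + 519×0.2742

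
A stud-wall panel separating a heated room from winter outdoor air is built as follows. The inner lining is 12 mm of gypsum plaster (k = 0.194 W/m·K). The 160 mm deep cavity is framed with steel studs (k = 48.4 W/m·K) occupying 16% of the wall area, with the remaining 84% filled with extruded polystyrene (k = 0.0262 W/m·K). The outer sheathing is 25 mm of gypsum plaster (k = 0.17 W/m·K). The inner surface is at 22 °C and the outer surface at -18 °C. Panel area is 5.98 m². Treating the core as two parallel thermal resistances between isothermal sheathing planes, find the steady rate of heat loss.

Q ≈ 1040 W

Sheathing layers in series; stud and cavity paths in parallel between them.
R_inner = 0.012/(0.194×5.98) = 0.01034 K/W
R_stud  = 0.16/(48.4×0.16×5.98) = 0.003455 K/W
R_cav   = 0.16/(0.0262×0.84×5.98) = 1.216 K/W
1/R_core = 1/R_stud + 1/R_cav → R_core = 0.003445 K/W
R_outer = 0.025/(0.17×5.98) = 0.02459 K/W
R_total = 0.03838 K/W
Q = ΔT/R_total = 40/0.03838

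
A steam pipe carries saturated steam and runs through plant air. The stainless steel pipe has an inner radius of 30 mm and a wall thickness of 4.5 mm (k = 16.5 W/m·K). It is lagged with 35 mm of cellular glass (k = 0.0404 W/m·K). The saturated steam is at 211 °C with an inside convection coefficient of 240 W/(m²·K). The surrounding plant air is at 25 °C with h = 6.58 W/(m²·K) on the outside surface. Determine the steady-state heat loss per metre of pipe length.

Cylindrical conduction, so R = ln(r₂/r₁)/(2πkL) per layer, in series:
R_inner film = 1/(h_i·2πr₁L) = 1/(240×2π×0.03×1) = 0.0221 K/W
R_stainless steel pipe wall = ln(34.5/30)/(2π×16.5×1) = 0.001348 K/W
R_cellular glass = ln(69.5/34.5)/(2π×0.0404×1) = 2.759 K/W
R_outer film = 1/(h_o·2πr_oL) = 1/(6.58×2π×0.0695×1) = 0.348 K/W
R_total = 3.131 K/W
Q = ΔT/R_total = 186/3.131

q′ ≈ 59.4 W/m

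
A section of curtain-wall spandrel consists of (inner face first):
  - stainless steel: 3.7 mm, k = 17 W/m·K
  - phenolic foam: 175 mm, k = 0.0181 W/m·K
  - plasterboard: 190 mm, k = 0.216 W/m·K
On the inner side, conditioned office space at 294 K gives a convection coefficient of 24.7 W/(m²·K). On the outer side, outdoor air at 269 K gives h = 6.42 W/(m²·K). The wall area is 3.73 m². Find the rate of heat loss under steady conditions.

Q ≈ 8.68 W

Thermal resistances in series:
R_inner film = 1/(h_i·A) = 1/(24.7×3.73) = 0.01085 K/W
R_stainless steel = L/(kA) = 0.0037/(17×3.73) = 5.835×10^-5 K/W
R_phenolic foam = L/(kA) = 0.175/(0.0181×3.73) = 2.592 K/W
R_plasterboard = L/(kA) = 0.19/(0.216×3.73) = 0.2358 K/W
R_outer film = 1/(h_o·A) = 1/(6.42×3.73) = 0.04176 K/W
R_total = 2.881 K/W
Q = ΔT / R_total = 25 / 2.881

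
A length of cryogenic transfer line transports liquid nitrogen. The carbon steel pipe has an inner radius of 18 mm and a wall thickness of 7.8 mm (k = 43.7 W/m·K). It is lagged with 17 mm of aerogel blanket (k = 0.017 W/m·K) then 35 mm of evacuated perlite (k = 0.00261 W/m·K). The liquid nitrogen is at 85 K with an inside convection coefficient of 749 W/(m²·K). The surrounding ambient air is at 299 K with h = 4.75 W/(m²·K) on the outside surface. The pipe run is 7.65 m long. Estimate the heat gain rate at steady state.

Q ≈ 39.3 W

Cylindrical conduction, so R = ln(r₂/r₁)/(2πkL) per layer, in series:
R_inner film = 1/(h_i·2πr₁L) = 1/(749×2π×0.018×7.65) = 0.001543 K/W
R_carbon steel pipe wall = ln(25.8/18)/(2π×43.7×7.65) = 1.714×10^-4 K/W
R_aerogel blanket = ln(42.8/25.8)/(2π×0.017×7.65) = 0.6194 K/W
R_evacuated perlite = ln(77.8/42.8)/(2π×0.00261×7.65) = 4.764 K/W
R_outer film = 1/(h_o·2πr_oL) = 1/(4.75×2π×0.0778×7.65) = 0.0563 K/W
R_total = 5.441 K/W
Q = ΔT/R_total = 214/5.441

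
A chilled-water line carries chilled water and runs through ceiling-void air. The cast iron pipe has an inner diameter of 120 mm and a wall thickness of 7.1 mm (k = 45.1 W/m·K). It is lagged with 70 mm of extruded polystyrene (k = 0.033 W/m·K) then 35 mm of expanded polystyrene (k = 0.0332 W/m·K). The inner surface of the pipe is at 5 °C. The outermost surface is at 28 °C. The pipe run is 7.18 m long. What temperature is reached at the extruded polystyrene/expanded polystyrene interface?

Cylindrical conduction, so R = ln(r₂/r₁)/(2πkL) per layer, in series:
R_cast iron pipe wall = ln(67.1/60)/(2π×45.1×7.18) = 5.497×10^-5 K/W
R_extruded polystyrene = ln(137.1/67.1)/(2π×0.033×7.18) = 0.48 K/W
R_expanded polystyrene = ln(172.1/137.1)/(2π×0.0332×7.18) = 0.1518 K/W
R_total = 0.6318 K/W
Q = ΔT/R_total = 23/0.6318
Q = 36.4 W
T_interface = T_inner + Q·ΣR(inner→interface) = 5 + 36.4×0.48

T ≈ 22.5 °C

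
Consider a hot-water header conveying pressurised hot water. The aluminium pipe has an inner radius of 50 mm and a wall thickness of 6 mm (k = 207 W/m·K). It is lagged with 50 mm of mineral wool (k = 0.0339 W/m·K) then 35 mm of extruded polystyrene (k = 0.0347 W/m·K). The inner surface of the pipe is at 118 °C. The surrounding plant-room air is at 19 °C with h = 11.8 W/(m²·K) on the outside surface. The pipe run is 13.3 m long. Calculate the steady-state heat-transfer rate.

Q ≈ 299 W

Treating each annulus and film as a series resistance:
R_aluminium pipe wall = ln(56/50)/(2π×207×13.3) = 6.551×10^-6 K/W
R_mineral wool = ln(106/56)/(2π×0.0339×13.3) = 0.2252 K/W
R_extruded polystyrene = ln(141/106)/(2π×0.0347×13.3) = 0.09839 K/W
R_outer film = 1/(h_o·2πr_oL) = 1/(11.8×2π×0.141×13.3) = 0.007192 K/W
R_total = 0.3308 K/W
Q = ΔT/R_total = 99/0.3308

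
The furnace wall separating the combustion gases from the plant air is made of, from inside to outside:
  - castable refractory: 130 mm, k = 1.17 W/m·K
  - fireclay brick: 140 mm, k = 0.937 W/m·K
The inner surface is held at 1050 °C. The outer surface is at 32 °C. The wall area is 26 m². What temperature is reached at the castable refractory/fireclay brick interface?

T ≈ 616 °C

Series thermal resistances:
R_castable refractory = L/(kA) = 0.13/(1.17×26) = 0.004274 K/W
R_fireclay brick = L/(kA) = 0.14/(0.937×26) = 0.005747 K/W
R_total = 0.01002 K/W;  Q = ΔT/R_total = 1018/0.01002 = 101600 W
T_interface = T_inner − Q·ΣR(inner→interface) = 1050 − 102000×0.004274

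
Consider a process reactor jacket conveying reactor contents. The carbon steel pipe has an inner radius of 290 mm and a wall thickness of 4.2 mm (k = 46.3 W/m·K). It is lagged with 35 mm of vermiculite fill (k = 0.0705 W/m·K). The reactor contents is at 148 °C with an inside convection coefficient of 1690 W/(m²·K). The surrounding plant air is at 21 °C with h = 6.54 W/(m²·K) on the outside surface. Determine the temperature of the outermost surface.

T ≈ 49.6 °C

Per-layer cylindrical resistances, series-summed:
R_inner film = 1/(h_i·2πr₁L) = 1/(1690×2π×0.29×1) = 3.247×10^-4 K/W
R_carbon steel pipe wall = ln(294.2/290)/(2π×46.3×1) = 4.943×10^-5 K/W
R_vermiculite fill = ln(329.2/294.2)/(2π×0.0705×1) = 0.2538 K/W
R_outer film = 1/(h_o·2πr_oL) = 1/(6.54×2π×0.3292×1) = 0.07392 K/W
R_total = 0.3281 K/W
Q = ΔT/R_total = 127/0.3281
Q = 387 W/m
T_interface = T_inner − Q·ΣR(inner→interface) = 148 − 387×0.2541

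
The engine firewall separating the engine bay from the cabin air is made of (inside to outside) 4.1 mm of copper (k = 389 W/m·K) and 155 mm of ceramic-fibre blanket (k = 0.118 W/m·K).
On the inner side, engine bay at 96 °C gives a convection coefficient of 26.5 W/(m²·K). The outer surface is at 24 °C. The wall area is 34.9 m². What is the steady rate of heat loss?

Using the resistance-network approach (series):
R_inner film = 1/(h_i·A) = 1/(26.5×34.9) = 0.001081 K/W
R_copper = L/(kA) = 0.0041/(389×34.9) = 3.02×10^-7 K/W
R_ceramic-fibre blanket = L/(kA) = 0.155/(0.118×34.9) = 0.03764 K/W
R_total = 0.03872 K/W
Q = ΔT / R_total = 72 / 0.03872

Q ≈ 1860 W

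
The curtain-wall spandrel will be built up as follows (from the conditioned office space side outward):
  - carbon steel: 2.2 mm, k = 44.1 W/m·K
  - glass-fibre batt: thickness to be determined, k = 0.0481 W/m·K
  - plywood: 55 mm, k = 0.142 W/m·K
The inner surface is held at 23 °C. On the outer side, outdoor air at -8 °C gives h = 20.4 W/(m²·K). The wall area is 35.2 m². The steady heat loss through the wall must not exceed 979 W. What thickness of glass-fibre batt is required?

L ≈ 32.6 mm

Model the wall as resistances in series:
R_carbon steel = L/(kA) = 0.0022/(44.1×35.2) = 1.417×10^-6 K/W
R_plywood = L/(kA) = 0.055/(0.142×35.2) = 0.011 K/W
R_outer film = 1/(h_o·A) = 1/(20.4×35.2) = 0.001393 K/W
Sum of the known resistances R_other = 0.0124 K/W
Required total resistance R_tot = ΔT/Q_allow = 31/979 = 0.03166 K/W
R_glass-fibre batt = R_tot − R_other = 0.01927 K/W
L = R·k·A = 0.01927×0.0481×35.2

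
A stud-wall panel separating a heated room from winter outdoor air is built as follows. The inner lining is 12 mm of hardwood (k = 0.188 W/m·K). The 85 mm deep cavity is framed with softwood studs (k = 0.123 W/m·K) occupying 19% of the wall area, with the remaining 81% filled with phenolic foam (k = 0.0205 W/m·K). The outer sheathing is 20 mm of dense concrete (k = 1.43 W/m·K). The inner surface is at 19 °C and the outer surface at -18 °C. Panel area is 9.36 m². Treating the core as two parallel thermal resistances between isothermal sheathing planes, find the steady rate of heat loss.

Sheathing layers in series; stud and cavity paths in parallel between them.
R_inner = 0.012/(0.188×9.36) = 0.006819 K/W
R_stud  = 0.085/(0.123×0.19×9.36) = 0.3886 K/W
R_cav   = 0.085/(0.0205×0.81×9.36) = 0.5469 K/W
1/R_core = 1/R_stud + 1/R_cav → R_core = 0.2272 K/W
R_outer = 0.02/(1.43×9.36) = 0.001494 K/W
R_total = 0.2355 K/W
Q = ΔT/R_total = 37/0.2355

Q ≈ 157 W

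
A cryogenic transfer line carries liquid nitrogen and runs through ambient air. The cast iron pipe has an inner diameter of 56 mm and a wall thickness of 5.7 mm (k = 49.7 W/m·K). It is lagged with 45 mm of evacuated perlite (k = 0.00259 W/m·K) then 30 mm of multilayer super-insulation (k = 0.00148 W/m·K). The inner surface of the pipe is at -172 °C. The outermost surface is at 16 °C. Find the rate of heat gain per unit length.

Treating each annulus and film as a series resistance:
R_cast iron pipe wall = ln(33.7/28)/(2π×49.7×1) = 5.934×10^-4 K/W
R_evacuated perlite = ln(78.7/33.7)/(2π×0.00259×1) = 52.12 K/W
R_multilayer super-insulation = ln(108.7/78.7)/(2π×0.00148×1) = 34.73 K/W
R_total = 86.85 K/W
Q = ΔT/R_total = 188/86.85

q′ ≈ 2.16 W/m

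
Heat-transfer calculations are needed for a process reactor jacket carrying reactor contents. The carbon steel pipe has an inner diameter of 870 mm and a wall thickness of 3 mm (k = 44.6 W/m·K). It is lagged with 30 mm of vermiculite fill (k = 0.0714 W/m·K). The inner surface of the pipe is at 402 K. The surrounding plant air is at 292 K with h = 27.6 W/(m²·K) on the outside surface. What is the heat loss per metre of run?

q′ ≈ 687 W/m

Cylindrical conduction, so R = ln(r₂/r₁)/(2πkL) per layer, in series:
R_carbon steel pipe wall = ln(438/435)/(2π×44.6×1) = 2.453×10^-5 K/W
R_vermiculite fill = ln(468/438)/(2π×0.0714×1) = 0.1477 K/W
R_outer film = 1/(h_o·2πr_oL) = 1/(27.6×2π×0.468×1) = 0.01232 K/W
R_total = 0.16 K/W
Q = ΔT/R_total = 110/0.16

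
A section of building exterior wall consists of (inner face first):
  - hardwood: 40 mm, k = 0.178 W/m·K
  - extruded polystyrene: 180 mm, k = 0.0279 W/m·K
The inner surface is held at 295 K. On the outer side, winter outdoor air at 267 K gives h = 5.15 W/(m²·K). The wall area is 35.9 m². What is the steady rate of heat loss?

Q ≈ 146 W

Using the resistance-network approach (series):
R_hardwood = L/(kA) = 0.04/(0.178×35.9) = 0.00626 K/W
R_extruded polystyrene = L/(kA) = 0.18/(0.0279×35.9) = 0.1797 K/W
R_outer film = 1/(h_o·A) = 1/(5.15×35.9) = 0.005409 K/W
R_total = 0.1914 K/W
Q = ΔT / R_total = 28 / 0.1914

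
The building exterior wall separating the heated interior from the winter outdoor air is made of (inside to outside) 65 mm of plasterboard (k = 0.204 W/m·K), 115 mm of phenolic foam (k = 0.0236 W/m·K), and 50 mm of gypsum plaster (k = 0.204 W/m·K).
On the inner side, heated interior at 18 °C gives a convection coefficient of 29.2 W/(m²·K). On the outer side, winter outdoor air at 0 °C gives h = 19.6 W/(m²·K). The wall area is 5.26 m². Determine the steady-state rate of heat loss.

Treating each layer as a thermal resistance in series:
R_inner film = 1/(h_i·A) = 1/(29.2×5.26) = 0.006511 K/W
R_plasterboard = L/(kA) = 0.065/(0.204×5.26) = 0.06058 K/W
R_phenolic foam = L/(kA) = 0.115/(0.0236×5.26) = 0.9264 K/W
R_gypsum plaster = L/(kA) = 0.05/(0.204×5.26) = 0.0466 K/W
R_outer film = 1/(h_o·A) = 1/(19.6×5.26) = 0.0097 K/W
R_total = 1.05 K/W
Q = ΔT / R_total = 18 / 1.05

Q ≈ 17.1 W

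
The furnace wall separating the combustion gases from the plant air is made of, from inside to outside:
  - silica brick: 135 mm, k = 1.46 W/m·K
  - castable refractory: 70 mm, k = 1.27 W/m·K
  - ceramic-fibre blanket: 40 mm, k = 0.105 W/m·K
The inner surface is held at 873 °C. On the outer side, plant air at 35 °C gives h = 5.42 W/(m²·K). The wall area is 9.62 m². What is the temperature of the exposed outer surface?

T ≈ 252 °C

Model the wall as resistances in series:
R_silica brick = L/(kA) = 0.135/(1.46×9.62) = 0.009612 K/W
R_castable refractory = L/(kA) = 0.07/(1.27×9.62) = 0.00573 K/W
R_ceramic-fibre blanket = L/(kA) = 0.04/(0.105×9.62) = 0.0396 K/W
R_outer film = 1/(h_o·A) = 1/(5.42×9.62) = 0.01918 K/W
R_total = 0.07412 K/W;  Q = ΔT/R_total = 838/0.07412 = 11310 W
T_interface = T_inner − Q·ΣR(inner→interface) = 873 − 11300×0.05494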